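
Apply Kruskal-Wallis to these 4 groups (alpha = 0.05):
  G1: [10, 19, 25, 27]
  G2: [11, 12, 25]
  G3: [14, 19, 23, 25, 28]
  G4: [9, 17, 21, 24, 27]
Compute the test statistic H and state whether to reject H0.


Step 1: Combine all N = 17 observations and assign midranks.
sorted (value, group, rank): (9,G4,1), (10,G1,2), (11,G2,3), (12,G2,4), (14,G3,5), (17,G4,6), (19,G1,7.5), (19,G3,7.5), (21,G4,9), (23,G3,10), (24,G4,11), (25,G1,13), (25,G2,13), (25,G3,13), (27,G1,15.5), (27,G4,15.5), (28,G3,17)
Step 2: Sum ranks within each group.
R_1 = 38 (n_1 = 4)
R_2 = 20 (n_2 = 3)
R_3 = 52.5 (n_3 = 5)
R_4 = 42.5 (n_4 = 5)
Step 3: H = 12/(N(N+1)) * sum(R_i^2/n_i) - 3(N+1)
     = 12/(17*18) * (38^2/4 + 20^2/3 + 52.5^2/5 + 42.5^2/5) - 3*18
     = 0.039216 * 1406.83 - 54
     = 1.169935.
Step 4: Ties present; correction factor C = 1 - 36/(17^3 - 17) = 0.992647. Corrected H = 1.169935 / 0.992647 = 1.178601.
Step 5: Under H0, H ~ chi^2(3); p-value = 0.758141.
Step 6: alpha = 0.05. fail to reject H0.

H = 1.1786, df = 3, p = 0.758141, fail to reject H0.


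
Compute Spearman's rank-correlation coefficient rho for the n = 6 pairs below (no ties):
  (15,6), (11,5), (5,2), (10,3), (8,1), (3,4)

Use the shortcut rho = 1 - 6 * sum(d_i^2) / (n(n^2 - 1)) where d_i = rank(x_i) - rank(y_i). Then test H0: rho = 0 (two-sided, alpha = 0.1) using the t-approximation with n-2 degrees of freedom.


Step 1: Rank x and y separately (midranks; no ties here).
rank(x): 15->6, 11->5, 5->2, 10->4, 8->3, 3->1
rank(y): 6->6, 5->5, 2->2, 3->3, 1->1, 4->4
Step 2: d_i = R_x(i) - R_y(i); compute d_i^2.
  (6-6)^2=0, (5-5)^2=0, (2-2)^2=0, (4-3)^2=1, (3-1)^2=4, (1-4)^2=9
sum(d^2) = 14.
Step 3: rho = 1 - 6*14 / (6*(6^2 - 1)) = 1 - 84/210 = 0.600000.
Step 4: Under H0, t = rho * sqrt((n-2)/(1-rho^2)) = 1.5000 ~ t(4).
Step 5: Two-sided p-value from the t-distribution with 4 df = 0.208000.
Step 6: alpha = 0.1. fail to reject H0.

rho = 0.6000, p = 0.208000, fail to reject H0 at alpha = 0.1.


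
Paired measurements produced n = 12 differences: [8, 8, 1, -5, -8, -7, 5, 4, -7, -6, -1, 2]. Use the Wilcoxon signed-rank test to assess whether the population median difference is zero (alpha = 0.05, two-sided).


Step 1: Drop any zero differences (none here) and take |d_i|.
|d| = [8, 8, 1, 5, 8, 7, 5, 4, 7, 6, 1, 2]
Step 2: Midrank |d_i| (ties get averaged ranks).
ranks: |8|->11, |8|->11, |1|->1.5, |5|->5.5, |8|->11, |7|->8.5, |5|->5.5, |4|->4, |7|->8.5, |6|->7, |1|->1.5, |2|->3
Step 3: Attach original signs; sum ranks with positive sign and with negative sign.
W+ = 11 + 11 + 1.5 + 5.5 + 4 + 3 = 36
W- = 5.5 + 11 + 8.5 + 8.5 + 7 + 1.5 = 42
(Check: W+ + W- = 78 should equal n(n+1)/2 = 78.)
Step 4: Test statistic W = min(W+, W-) = 36.
Step 5: Ties in |d|, so use the tie-corrected normal approximation.
        E[W] = n(n+1)/4 = 12*13/4 = 39.
        Tie groups: |d|=1 (t=2), |d|=5 (t=2), |d|=7 (t=2), |d|=8 (t=3); sum(t^3 - t) = 42.
        Var[W] = n(n+1)(2n+1)/24 - sum(t^3-t)/48 = 3900/24 - 42/48 = 161.625.
        z = (W - E[W]) / sqrt(Var[W]) = (36 - 39) / 12.7132 = -0.2360.
        Two-sided p = 2*Phi(z) = 0.813452.
Step 6: alpha = 0.05. fail to reject H0.

W+ = 36, W- = 42, W = min = 36, p = 0.813452, fail to reject H0.


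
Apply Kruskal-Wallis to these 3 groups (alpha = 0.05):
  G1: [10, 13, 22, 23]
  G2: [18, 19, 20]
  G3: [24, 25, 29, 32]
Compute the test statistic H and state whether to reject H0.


Step 1: Combine all N = 11 observations and assign midranks.
sorted (value, group, rank): (10,G1,1), (13,G1,2), (18,G2,3), (19,G2,4), (20,G2,5), (22,G1,6), (23,G1,7), (24,G3,8), (25,G3,9), (29,G3,10), (32,G3,11)
Step 2: Sum ranks within each group.
R_1 = 16 (n_1 = 4)
R_2 = 12 (n_2 = 3)
R_3 = 38 (n_3 = 4)
Step 3: H = 12/(N(N+1)) * sum(R_i^2/n_i) - 3(N+1)
     = 12/(11*12) * (16^2/4 + 12^2/3 + 38^2/4) - 3*12
     = 0.090909 * 473 - 36
     = 7.000000.
Step 4: No ties, so H is used without correction.
Step 5: Under H0, H ~ chi^2(2); p-value = 0.030197.
Step 6: alpha = 0.05. reject H0.

H = 7.0000, df = 2, p = 0.030197, reject H0.


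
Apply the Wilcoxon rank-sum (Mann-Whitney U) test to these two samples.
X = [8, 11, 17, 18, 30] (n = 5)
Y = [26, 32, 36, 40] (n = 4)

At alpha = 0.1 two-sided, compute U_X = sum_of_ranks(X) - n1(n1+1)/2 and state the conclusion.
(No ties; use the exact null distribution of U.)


Step 1: Combine and sort all 9 observations; assign midranks.
sorted (value, group): (8,X), (11,X), (17,X), (18,X), (26,Y), (30,X), (32,Y), (36,Y), (40,Y)
ranks: 8->1, 11->2, 17->3, 18->4, 26->5, 30->6, 32->7, 36->8, 40->9
Step 2: Rank sum for X: R1 = 1 + 2 + 3 + 4 + 6 = 16.
Step 3: U_X = R1 - n1(n1+1)/2 = 16 - 5*6/2 = 16 - 15 = 1.
       U_Y = n1*n2 - U_X = 20 - 1 = 19.
Step 4: No ties, so the exact null distribution of U (based on enumerating the C(9,5) = 126 equally likely rank assignments) gives the two-sided p-value.
Step 5: p-value = 0.031746; compare to alpha = 0.1. reject H0.

U_X = 1, p = 0.031746, reject H0 at alpha = 0.1.


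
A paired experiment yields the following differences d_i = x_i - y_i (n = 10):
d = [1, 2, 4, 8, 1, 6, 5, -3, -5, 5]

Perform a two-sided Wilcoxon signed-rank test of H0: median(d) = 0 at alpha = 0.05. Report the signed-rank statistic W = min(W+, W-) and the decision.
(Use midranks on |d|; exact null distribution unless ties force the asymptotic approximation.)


Step 1: Drop any zero differences (none here) and take |d_i|.
|d| = [1, 2, 4, 8, 1, 6, 5, 3, 5, 5]
Step 2: Midrank |d_i| (ties get averaged ranks).
ranks: |1|->1.5, |2|->3, |4|->5, |8|->10, |1|->1.5, |6|->9, |5|->7, |3|->4, |5|->7, |5|->7
Step 3: Attach original signs; sum ranks with positive sign and with negative sign.
W+ = 1.5 + 3 + 5 + 10 + 1.5 + 9 + 7 + 7 = 44
W- = 4 + 7 = 11
(Check: W+ + W- = 55 should equal n(n+1)/2 = 55.)
Step 4: Test statistic W = min(W+, W-) = 11.
Step 5: Ties in |d|, so use the tie-corrected normal approximation.
        E[W] = n(n+1)/4 = 10*11/4 = 27.5.
        Tie groups: |d|=1 (t=2), |d|=5 (t=3); sum(t^3 - t) = 30.
        Var[W] = n(n+1)(2n+1)/24 - sum(t^3-t)/48 = 2310/24 - 30/48 = 95.625.
        z = (W - E[W]) / sqrt(Var[W]) = (11 - 27.5) / 9.7788 = -1.6873.
        Two-sided p = 2*Phi(z) = 0.091541.
Step 6: alpha = 0.05. fail to reject H0.

W+ = 44, W- = 11, W = min = 11, p = 0.091541, fail to reject H0.


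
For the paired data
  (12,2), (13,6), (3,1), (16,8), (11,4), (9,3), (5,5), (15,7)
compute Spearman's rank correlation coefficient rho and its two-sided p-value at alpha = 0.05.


Step 1: Rank x and y separately (midranks; no ties here).
rank(x): 12->5, 13->6, 3->1, 16->8, 11->4, 9->3, 5->2, 15->7
rank(y): 2->2, 6->6, 1->1, 8->8, 4->4, 3->3, 5->5, 7->7
Step 2: d_i = R_x(i) - R_y(i); compute d_i^2.
  (5-2)^2=9, (6-6)^2=0, (1-1)^2=0, (8-8)^2=0, (4-4)^2=0, (3-3)^2=0, (2-5)^2=9, (7-7)^2=0
sum(d^2) = 18.
Step 3: rho = 1 - 6*18 / (8*(8^2 - 1)) = 1 - 108/504 = 0.785714.
Step 4: Under H0, t = rho * sqrt((n-2)/(1-rho^2)) = 3.1113 ~ t(6).
Step 5: Two-sided p-value from the t-distribution with 6 df = 0.020815.
Step 6: alpha = 0.05. reject H0.

rho = 0.7857, p = 0.020815, reject H0 at alpha = 0.05.


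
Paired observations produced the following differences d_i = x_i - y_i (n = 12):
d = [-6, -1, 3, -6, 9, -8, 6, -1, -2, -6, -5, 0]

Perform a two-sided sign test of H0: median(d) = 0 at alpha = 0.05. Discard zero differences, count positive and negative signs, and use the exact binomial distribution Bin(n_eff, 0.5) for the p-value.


Step 1: Discard zero differences. Original n = 12; n_eff = number of nonzero differences = 11.
Nonzero differences (with sign): -6, -1, +3, -6, +9, -8, +6, -1, -2, -6, -5
Step 2: Count signs: positive = 3, negative = 8.
Step 3: Under H0: P(positive) = 0.5, so the number of positives S ~ Bin(11, 0.5).
Step 4: Two-sided exact p-value = sum of Bin(11,0.5) probabilities at or below the observed probability = 0.226562.
Step 5: alpha = 0.05. fail to reject H0.

n_eff = 11, pos = 3, neg = 8, p = 0.226562, fail to reject H0.


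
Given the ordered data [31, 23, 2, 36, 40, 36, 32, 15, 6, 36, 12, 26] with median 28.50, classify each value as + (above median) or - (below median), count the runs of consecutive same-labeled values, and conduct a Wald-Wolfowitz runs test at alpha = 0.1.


Step 1: Compute median = 28.50; label A = above, B = below.
Labels in order: ABBAAAABBABB  (n_A = 6, n_B = 6)
Step 2: Count runs R = 6.
Step 3: Under H0 (random ordering), E[R] = 2*n_A*n_B/(n_A+n_B) + 1 = 2*6*6/12 + 1 = 7.0000.
        Var[R] = 2*n_A*n_B*(2*n_A*n_B - n_A - n_B) / ((n_A+n_B)^2 * (n_A+n_B-1)) = 4320/1584 = 2.7273.
        SD[R] = 1.6514.
Step 4: Continuity-corrected z = (R + 0.5 - E[R]) / SD[R] = (6 + 0.5 - 7.0000) / 1.6514 = -0.3028.
Step 5: Two-sided p-value via normal approximation = 2*(1 - Phi(|z|)) = 0.762069.
Step 6: alpha = 0.1. fail to reject H0.

R = 6, z = -0.3028, p = 0.762069, fail to reject H0.


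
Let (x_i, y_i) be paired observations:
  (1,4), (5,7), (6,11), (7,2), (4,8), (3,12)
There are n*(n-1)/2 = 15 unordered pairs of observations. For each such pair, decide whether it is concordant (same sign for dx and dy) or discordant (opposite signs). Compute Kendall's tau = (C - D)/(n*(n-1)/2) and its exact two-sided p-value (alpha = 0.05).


Step 1: Enumerate the 15 unordered pairs (i,j) with i<j and classify each by sign(x_j-x_i) * sign(y_j-y_i).
  (1,2):dx=+4,dy=+3->C; (1,3):dx=+5,dy=+7->C; (1,4):dx=+6,dy=-2->D; (1,5):dx=+3,dy=+4->C
  (1,6):dx=+2,dy=+8->C; (2,3):dx=+1,dy=+4->C; (2,4):dx=+2,dy=-5->D; (2,5):dx=-1,dy=+1->D
  (2,6):dx=-2,dy=+5->D; (3,4):dx=+1,dy=-9->D; (3,5):dx=-2,dy=-3->C; (3,6):dx=-3,dy=+1->D
  (4,5):dx=-3,dy=+6->D; (4,6):dx=-4,dy=+10->D; (5,6):dx=-1,dy=+4->D
Step 2: C = 6, D = 9, total pairs = 15.
Step 3: tau = (C - D)/(n(n-1)/2) = (6 - 9)/15 = -0.200000.
Step 4: Exact two-sided p-value (enumerate n! = 720 permutations of y under H0): p = 0.719444.
Step 5: alpha = 0.05. fail to reject H0.

tau_b = -0.2000 (C=6, D=9), p = 0.719444, fail to reject H0.


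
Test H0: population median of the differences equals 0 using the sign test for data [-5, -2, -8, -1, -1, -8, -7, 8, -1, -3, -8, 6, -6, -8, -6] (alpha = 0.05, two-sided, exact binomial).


Step 1: Discard zero differences. Original n = 15; n_eff = number of nonzero differences = 15.
Nonzero differences (with sign): -5, -2, -8, -1, -1, -8, -7, +8, -1, -3, -8, +6, -6, -8, -6
Step 2: Count signs: positive = 2, negative = 13.
Step 3: Under H0: P(positive) = 0.5, so the number of positives S ~ Bin(15, 0.5).
Step 4: Two-sided exact p-value = sum of Bin(15,0.5) probabilities at or below the observed probability = 0.007385.
Step 5: alpha = 0.05. reject H0.

n_eff = 15, pos = 2, neg = 13, p = 0.007385, reject H0.


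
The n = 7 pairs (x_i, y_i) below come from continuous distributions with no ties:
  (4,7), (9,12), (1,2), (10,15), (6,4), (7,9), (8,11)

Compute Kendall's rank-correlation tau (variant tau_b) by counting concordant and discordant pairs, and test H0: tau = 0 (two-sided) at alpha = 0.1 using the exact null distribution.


Step 1: Enumerate the 21 unordered pairs (i,j) with i<j and classify each by sign(x_j-x_i) * sign(y_j-y_i).
  (1,2):dx=+5,dy=+5->C; (1,3):dx=-3,dy=-5->C; (1,4):dx=+6,dy=+8->C; (1,5):dx=+2,dy=-3->D
  (1,6):dx=+3,dy=+2->C; (1,7):dx=+4,dy=+4->C; (2,3):dx=-8,dy=-10->C; (2,4):dx=+1,dy=+3->C
  (2,5):dx=-3,dy=-8->C; (2,6):dx=-2,dy=-3->C; (2,7):dx=-1,dy=-1->C; (3,4):dx=+9,dy=+13->C
  (3,5):dx=+5,dy=+2->C; (3,6):dx=+6,dy=+7->C; (3,7):dx=+7,dy=+9->C; (4,5):dx=-4,dy=-11->C
  (4,6):dx=-3,dy=-6->C; (4,7):dx=-2,dy=-4->C; (5,6):dx=+1,dy=+5->C; (5,7):dx=+2,dy=+7->C
  (6,7):dx=+1,dy=+2->C
Step 2: C = 20, D = 1, total pairs = 21.
Step 3: tau = (C - D)/(n(n-1)/2) = (20 - 1)/21 = 0.904762.
Step 4: Exact two-sided p-value (enumerate n! = 5040 permutations of y under H0): p = 0.002778.
Step 5: alpha = 0.1. reject H0.

tau_b = 0.9048 (C=20, D=1), p = 0.002778, reject H0.


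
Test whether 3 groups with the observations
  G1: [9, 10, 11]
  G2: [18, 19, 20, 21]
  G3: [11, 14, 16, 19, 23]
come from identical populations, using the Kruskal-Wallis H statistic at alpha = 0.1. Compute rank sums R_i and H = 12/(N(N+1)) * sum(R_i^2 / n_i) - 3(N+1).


Step 1: Combine all N = 12 observations and assign midranks.
sorted (value, group, rank): (9,G1,1), (10,G1,2), (11,G1,3.5), (11,G3,3.5), (14,G3,5), (16,G3,6), (18,G2,7), (19,G2,8.5), (19,G3,8.5), (20,G2,10), (21,G2,11), (23,G3,12)
Step 2: Sum ranks within each group.
R_1 = 6.5 (n_1 = 3)
R_2 = 36.5 (n_2 = 4)
R_3 = 35 (n_3 = 5)
Step 3: H = 12/(N(N+1)) * sum(R_i^2/n_i) - 3(N+1)
     = 12/(12*13) * (6.5^2/3 + 36.5^2/4 + 35^2/5) - 3*13
     = 0.076923 * 592.146 - 39
     = 6.549679.
Step 4: Ties present; correction factor C = 1 - 12/(12^3 - 12) = 0.993007. Corrected H = 6.549679 / 0.993007 = 6.595804.
Step 5: Under H0, H ~ chi^2(2); p-value = 0.036961.
Step 6: alpha = 0.1. reject H0.

H = 6.5958, df = 2, p = 0.036961, reject H0.


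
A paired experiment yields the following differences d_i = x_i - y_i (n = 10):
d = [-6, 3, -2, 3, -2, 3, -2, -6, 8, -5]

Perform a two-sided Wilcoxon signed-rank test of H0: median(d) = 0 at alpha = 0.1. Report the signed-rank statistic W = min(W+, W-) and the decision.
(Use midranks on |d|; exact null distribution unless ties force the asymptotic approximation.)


Step 1: Drop any zero differences (none here) and take |d_i|.
|d| = [6, 3, 2, 3, 2, 3, 2, 6, 8, 5]
Step 2: Midrank |d_i| (ties get averaged ranks).
ranks: |6|->8.5, |3|->5, |2|->2, |3|->5, |2|->2, |3|->5, |2|->2, |6|->8.5, |8|->10, |5|->7
Step 3: Attach original signs; sum ranks with positive sign and with negative sign.
W+ = 5 + 5 + 5 + 10 = 25
W- = 8.5 + 2 + 2 + 2 + 8.5 + 7 = 30
(Check: W+ + W- = 55 should equal n(n+1)/2 = 55.)
Step 4: Test statistic W = min(W+, W-) = 25.
Step 5: Ties in |d|, so use the tie-corrected normal approximation.
        E[W] = n(n+1)/4 = 10*11/4 = 27.5.
        Tie groups: |d|=2 (t=3), |d|=3 (t=3), |d|=6 (t=2); sum(t^3 - t) = 54.
        Var[W] = n(n+1)(2n+1)/24 - sum(t^3-t)/48 = 2310/24 - 54/48 = 95.125.
        z = (W - E[W]) / sqrt(Var[W]) = (25 - 27.5) / 9.7532 = -0.2563.
        Two-sided p = 2*Phi(z) = 0.797699.
Step 6: alpha = 0.1. fail to reject H0.

W+ = 25, W- = 30, W = min = 25, p = 0.797699, fail to reject H0.


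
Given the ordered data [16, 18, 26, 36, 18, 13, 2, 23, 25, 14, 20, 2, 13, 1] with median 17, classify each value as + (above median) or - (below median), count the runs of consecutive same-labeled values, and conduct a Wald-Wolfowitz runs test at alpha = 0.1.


Step 1: Compute median = 17; label A = above, B = below.
Labels in order: BAAAABBAABABBB  (n_A = 7, n_B = 7)
Step 2: Count runs R = 7.
Step 3: Under H0 (random ordering), E[R] = 2*n_A*n_B/(n_A+n_B) + 1 = 2*7*7/14 + 1 = 8.0000.
        Var[R] = 2*n_A*n_B*(2*n_A*n_B - n_A - n_B) / ((n_A+n_B)^2 * (n_A+n_B-1)) = 8232/2548 = 3.2308.
        SD[R] = 1.7974.
Step 4: Continuity-corrected z = (R + 0.5 - E[R]) / SD[R] = (7 + 0.5 - 8.0000) / 1.7974 = -0.2782.
Step 5: Two-sided p-value via normal approximation = 2*(1 - Phi(|z|)) = 0.780879.
Step 6: alpha = 0.1. fail to reject H0.

R = 7, z = -0.2782, p = 0.780879, fail to reject H0.


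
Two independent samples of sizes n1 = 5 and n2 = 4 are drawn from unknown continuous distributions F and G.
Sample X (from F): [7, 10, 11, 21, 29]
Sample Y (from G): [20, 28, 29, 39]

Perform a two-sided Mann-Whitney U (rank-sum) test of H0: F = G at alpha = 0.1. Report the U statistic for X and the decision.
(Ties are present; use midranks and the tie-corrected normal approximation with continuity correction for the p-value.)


Step 1: Combine and sort all 9 observations; assign midranks.
sorted (value, group): (7,X), (10,X), (11,X), (20,Y), (21,X), (28,Y), (29,X), (29,Y), (39,Y)
ranks: 7->1, 10->2, 11->3, 20->4, 21->5, 28->6, 29->7.5, 29->7.5, 39->9
Step 2: Rank sum for X: R1 = 1 + 2 + 3 + 5 + 7.5 = 18.5.
Step 3: U_X = R1 - n1(n1+1)/2 = 18.5 - 5*6/2 = 18.5 - 15 = 3.5.
       U_Y = n1*n2 - U_X = 20 - 3.5 = 16.5.
Step 4: Ties are present, so use the tie-corrected normal approximation (with continuity correction) for the p-value.
Step 5: p-value = 0.139983; compare to alpha = 0.1. fail to reject H0.

U_X = 3.5, p = 0.139983, fail to reject H0 at alpha = 0.1.


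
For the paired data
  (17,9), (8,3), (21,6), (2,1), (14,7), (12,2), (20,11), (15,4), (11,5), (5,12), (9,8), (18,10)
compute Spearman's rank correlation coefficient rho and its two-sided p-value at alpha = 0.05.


Step 1: Rank x and y separately (midranks; no ties here).
rank(x): 17->9, 8->3, 21->12, 2->1, 14->7, 12->6, 20->11, 15->8, 11->5, 5->2, 9->4, 18->10
rank(y): 9->9, 3->3, 6->6, 1->1, 7->7, 2->2, 11->11, 4->4, 5->5, 12->12, 8->8, 10->10
Step 2: d_i = R_x(i) - R_y(i); compute d_i^2.
  (9-9)^2=0, (3-3)^2=0, (12-6)^2=36, (1-1)^2=0, (7-7)^2=0, (6-2)^2=16, (11-11)^2=0, (8-4)^2=16, (5-5)^2=0, (2-12)^2=100, (4-8)^2=16, (10-10)^2=0
sum(d^2) = 184.
Step 3: rho = 1 - 6*184 / (12*(12^2 - 1)) = 1 - 1104/1716 = 0.356643.
Step 4: Under H0, t = rho * sqrt((n-2)/(1-rho^2)) = 1.2072 ~ t(10).
Step 5: Two-sided p-value from the t-distribution with 10 df = 0.255138.
Step 6: alpha = 0.05. fail to reject H0.

rho = 0.3566, p = 0.255138, fail to reject H0 at alpha = 0.05.


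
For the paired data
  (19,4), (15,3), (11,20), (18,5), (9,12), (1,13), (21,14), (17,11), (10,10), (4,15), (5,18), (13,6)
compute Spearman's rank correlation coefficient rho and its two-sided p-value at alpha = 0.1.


Step 1: Rank x and y separately (midranks; no ties here).
rank(x): 19->11, 15->8, 11->6, 18->10, 9->4, 1->1, 21->12, 17->9, 10->5, 4->2, 5->3, 13->7
rank(y): 4->2, 3->1, 20->12, 5->3, 12->7, 13->8, 14->9, 11->6, 10->5, 15->10, 18->11, 6->4
Step 2: d_i = R_x(i) - R_y(i); compute d_i^2.
  (11-2)^2=81, (8-1)^2=49, (6-12)^2=36, (10-3)^2=49, (4-7)^2=9, (1-8)^2=49, (12-9)^2=9, (9-6)^2=9, (5-5)^2=0, (2-10)^2=64, (3-11)^2=64, (7-4)^2=9
sum(d^2) = 428.
Step 3: rho = 1 - 6*428 / (12*(12^2 - 1)) = 1 - 2568/1716 = -0.496503.
Step 4: Under H0, t = rho * sqrt((n-2)/(1-rho^2)) = -1.8088 ~ t(10).
Step 5: Two-sided p-value from the t-distribution with 10 df = 0.100603.
Step 6: alpha = 0.1. fail to reject H0.

rho = -0.4965, p = 0.100603, fail to reject H0 at alpha = 0.1.


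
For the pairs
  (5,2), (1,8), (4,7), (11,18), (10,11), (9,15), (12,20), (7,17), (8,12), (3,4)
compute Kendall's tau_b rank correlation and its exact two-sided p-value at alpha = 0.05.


Step 1: Enumerate the 45 unordered pairs (i,j) with i<j and classify each by sign(x_j-x_i) * sign(y_j-y_i).
  (1,2):dx=-4,dy=+6->D; (1,3):dx=-1,dy=+5->D; (1,4):dx=+6,dy=+16->C; (1,5):dx=+5,dy=+9->C
  (1,6):dx=+4,dy=+13->C; (1,7):dx=+7,dy=+18->C; (1,8):dx=+2,dy=+15->C; (1,9):dx=+3,dy=+10->C
  (1,10):dx=-2,dy=+2->D; (2,3):dx=+3,dy=-1->D; (2,4):dx=+10,dy=+10->C; (2,5):dx=+9,dy=+3->C
  (2,6):dx=+8,dy=+7->C; (2,7):dx=+11,dy=+12->C; (2,8):dx=+6,dy=+9->C; (2,9):dx=+7,dy=+4->C
  (2,10):dx=+2,dy=-4->D; (3,4):dx=+7,dy=+11->C; (3,5):dx=+6,dy=+4->C; (3,6):dx=+5,dy=+8->C
  (3,7):dx=+8,dy=+13->C; (3,8):dx=+3,dy=+10->C; (3,9):dx=+4,dy=+5->C; (3,10):dx=-1,dy=-3->C
  (4,5):dx=-1,dy=-7->C; (4,6):dx=-2,dy=-3->C; (4,7):dx=+1,dy=+2->C; (4,8):dx=-4,dy=-1->C
  (4,9):dx=-3,dy=-6->C; (4,10):dx=-8,dy=-14->C; (5,6):dx=-1,dy=+4->D; (5,7):dx=+2,dy=+9->C
  (5,8):dx=-3,dy=+6->D; (5,9):dx=-2,dy=+1->D; (5,10):dx=-7,dy=-7->C; (6,7):dx=+3,dy=+5->C
  (6,8):dx=-2,dy=+2->D; (6,9):dx=-1,dy=-3->C; (6,10):dx=-6,dy=-11->C; (7,8):dx=-5,dy=-3->C
  (7,9):dx=-4,dy=-8->C; (7,10):dx=-9,dy=-16->C; (8,9):dx=+1,dy=-5->D; (8,10):dx=-4,dy=-13->C
  (9,10):dx=-5,dy=-8->C
Step 2: C = 35, D = 10, total pairs = 45.
Step 3: tau = (C - D)/(n(n-1)/2) = (35 - 10)/45 = 0.555556.
Step 4: Exact two-sided p-value (enumerate n! = 3628800 permutations of y under H0): p = 0.028609.
Step 5: alpha = 0.05. reject H0.

tau_b = 0.5556 (C=35, D=10), p = 0.028609, reject H0.


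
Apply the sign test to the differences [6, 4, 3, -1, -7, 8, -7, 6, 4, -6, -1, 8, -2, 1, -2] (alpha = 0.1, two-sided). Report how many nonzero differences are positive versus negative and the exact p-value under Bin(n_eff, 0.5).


Step 1: Discard zero differences. Original n = 15; n_eff = number of nonzero differences = 15.
Nonzero differences (with sign): +6, +4, +3, -1, -7, +8, -7, +6, +4, -6, -1, +8, -2, +1, -2
Step 2: Count signs: positive = 8, negative = 7.
Step 3: Under H0: P(positive) = 0.5, so the number of positives S ~ Bin(15, 0.5).
Step 4: Two-sided exact p-value = sum of Bin(15,0.5) probabilities at or below the observed probability = 1.000000.
Step 5: alpha = 0.1. fail to reject H0.

n_eff = 15, pos = 8, neg = 7, p = 1.000000, fail to reject H0.


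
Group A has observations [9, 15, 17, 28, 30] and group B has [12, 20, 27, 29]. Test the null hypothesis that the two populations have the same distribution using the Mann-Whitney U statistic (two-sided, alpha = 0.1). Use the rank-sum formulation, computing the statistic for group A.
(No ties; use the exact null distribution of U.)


Step 1: Combine and sort all 9 observations; assign midranks.
sorted (value, group): (9,X), (12,Y), (15,X), (17,X), (20,Y), (27,Y), (28,X), (29,Y), (30,X)
ranks: 9->1, 12->2, 15->3, 17->4, 20->5, 27->6, 28->7, 29->8, 30->9
Step 2: Rank sum for X: R1 = 1 + 3 + 4 + 7 + 9 = 24.
Step 3: U_X = R1 - n1(n1+1)/2 = 24 - 5*6/2 = 24 - 15 = 9.
       U_Y = n1*n2 - U_X = 20 - 9 = 11.
Step 4: No ties, so the exact null distribution of U (based on enumerating the C(9,5) = 126 equally likely rank assignments) gives the two-sided p-value.
Step 5: p-value = 0.904762; compare to alpha = 0.1. fail to reject H0.

U_X = 9, p = 0.904762, fail to reject H0 at alpha = 0.1.


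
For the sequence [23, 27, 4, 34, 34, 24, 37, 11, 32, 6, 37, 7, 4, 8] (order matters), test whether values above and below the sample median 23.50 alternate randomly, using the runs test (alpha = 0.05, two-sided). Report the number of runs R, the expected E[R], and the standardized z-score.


Step 1: Compute median = 23.50; label A = above, B = below.
Labels in order: BABAAAABABABBB  (n_A = 7, n_B = 7)
Step 2: Count runs R = 9.
Step 3: Under H0 (random ordering), E[R] = 2*n_A*n_B/(n_A+n_B) + 1 = 2*7*7/14 + 1 = 8.0000.
        Var[R] = 2*n_A*n_B*(2*n_A*n_B - n_A - n_B) / ((n_A+n_B)^2 * (n_A+n_B-1)) = 8232/2548 = 3.2308.
        SD[R] = 1.7974.
Step 4: Continuity-corrected z = (R - 0.5 - E[R]) / SD[R] = (9 - 0.5 - 8.0000) / 1.7974 = 0.2782.
Step 5: Two-sided p-value via normal approximation = 2*(1 - Phi(|z|)) = 0.780879.
Step 6: alpha = 0.05. fail to reject H0.

R = 9, z = 0.2782, p = 0.780879, fail to reject H0.


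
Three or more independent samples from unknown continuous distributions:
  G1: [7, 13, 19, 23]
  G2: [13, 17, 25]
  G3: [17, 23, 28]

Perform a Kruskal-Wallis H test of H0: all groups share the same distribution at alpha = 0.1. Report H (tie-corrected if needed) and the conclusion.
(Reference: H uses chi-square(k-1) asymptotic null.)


Step 1: Combine all N = 10 observations and assign midranks.
sorted (value, group, rank): (7,G1,1), (13,G1,2.5), (13,G2,2.5), (17,G2,4.5), (17,G3,4.5), (19,G1,6), (23,G1,7.5), (23,G3,7.5), (25,G2,9), (28,G3,10)
Step 2: Sum ranks within each group.
R_1 = 17 (n_1 = 4)
R_2 = 16 (n_2 = 3)
R_3 = 22 (n_3 = 3)
Step 3: H = 12/(N(N+1)) * sum(R_i^2/n_i) - 3(N+1)
     = 12/(10*11) * (17^2/4 + 16^2/3 + 22^2/3) - 3*11
     = 0.109091 * 318.917 - 33
     = 1.790909.
Step 4: Ties present; correction factor C = 1 - 18/(10^3 - 10) = 0.981818. Corrected H = 1.790909 / 0.981818 = 1.824074.
Step 5: Under H0, H ~ chi^2(2); p-value = 0.401705.
Step 6: alpha = 0.1. fail to reject H0.

H = 1.8241, df = 2, p = 0.401705, fail to reject H0.


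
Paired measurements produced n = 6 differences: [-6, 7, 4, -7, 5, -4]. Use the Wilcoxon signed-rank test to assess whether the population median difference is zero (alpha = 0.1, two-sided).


Step 1: Drop any zero differences (none here) and take |d_i|.
|d| = [6, 7, 4, 7, 5, 4]
Step 2: Midrank |d_i| (ties get averaged ranks).
ranks: |6|->4, |7|->5.5, |4|->1.5, |7|->5.5, |5|->3, |4|->1.5
Step 3: Attach original signs; sum ranks with positive sign and with negative sign.
W+ = 5.5 + 1.5 + 3 = 10
W- = 4 + 5.5 + 1.5 = 11
(Check: W+ + W- = 21 should equal n(n+1)/2 = 21.)
Step 4: Test statistic W = min(W+, W-) = 10.
Step 5: Ties in |d|, so use the tie-corrected normal approximation.
        E[W] = n(n+1)/4 = 6*7/4 = 10.5.
        Tie groups: |d|=4 (t=2), |d|=7 (t=2); sum(t^3 - t) = 12.
        Var[W] = n(n+1)(2n+1)/24 - sum(t^3-t)/48 = 546/24 - 12/48 = 22.5.
        z = (W - E[W]) / sqrt(Var[W]) = (10 - 10.5) / 4.7434 = -0.1054.
        Two-sided p = 2*Phi(z) = 0.916051.
Step 6: alpha = 0.1. fail to reject H0.

W+ = 10, W- = 11, W = min = 10, p = 0.916051, fail to reject H0.


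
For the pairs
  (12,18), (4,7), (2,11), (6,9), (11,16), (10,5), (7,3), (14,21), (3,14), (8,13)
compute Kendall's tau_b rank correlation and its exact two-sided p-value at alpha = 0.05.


Step 1: Enumerate the 45 unordered pairs (i,j) with i<j and classify each by sign(x_j-x_i) * sign(y_j-y_i).
  (1,2):dx=-8,dy=-11->C; (1,3):dx=-10,dy=-7->C; (1,4):dx=-6,dy=-9->C; (1,5):dx=-1,dy=-2->C
  (1,6):dx=-2,dy=-13->C; (1,7):dx=-5,dy=-15->C; (1,8):dx=+2,dy=+3->C; (1,9):dx=-9,dy=-4->C
  (1,10):dx=-4,dy=-5->C; (2,3):dx=-2,dy=+4->D; (2,4):dx=+2,dy=+2->C; (2,5):dx=+7,dy=+9->C
  (2,6):dx=+6,dy=-2->D; (2,7):dx=+3,dy=-4->D; (2,8):dx=+10,dy=+14->C; (2,9):dx=-1,dy=+7->D
  (2,10):dx=+4,dy=+6->C; (3,4):dx=+4,dy=-2->D; (3,5):dx=+9,dy=+5->C; (3,6):dx=+8,dy=-6->D
  (3,7):dx=+5,dy=-8->D; (3,8):dx=+12,dy=+10->C; (3,9):dx=+1,dy=+3->C; (3,10):dx=+6,dy=+2->C
  (4,5):dx=+5,dy=+7->C; (4,6):dx=+4,dy=-4->D; (4,7):dx=+1,dy=-6->D; (4,8):dx=+8,dy=+12->C
  (4,9):dx=-3,dy=+5->D; (4,10):dx=+2,dy=+4->C; (5,6):dx=-1,dy=-11->C; (5,7):dx=-4,dy=-13->C
  (5,8):dx=+3,dy=+5->C; (5,9):dx=-8,dy=-2->C; (5,10):dx=-3,dy=-3->C; (6,7):dx=-3,dy=-2->C
  (6,8):dx=+4,dy=+16->C; (6,9):dx=-7,dy=+9->D; (6,10):dx=-2,dy=+8->D; (7,8):dx=+7,dy=+18->C
  (7,9):dx=-4,dy=+11->D; (7,10):dx=+1,dy=+10->C; (8,9):dx=-11,dy=-7->C; (8,10):dx=-6,dy=-8->C
  (9,10):dx=+5,dy=-1->D
Step 2: C = 31, D = 14, total pairs = 45.
Step 3: tau = (C - D)/(n(n-1)/2) = (31 - 14)/45 = 0.377778.
Step 4: Exact two-sided p-value (enumerate n! = 3628800 permutations of y under H0): p = 0.155742.
Step 5: alpha = 0.05. fail to reject H0.

tau_b = 0.3778 (C=31, D=14), p = 0.155742, fail to reject H0.


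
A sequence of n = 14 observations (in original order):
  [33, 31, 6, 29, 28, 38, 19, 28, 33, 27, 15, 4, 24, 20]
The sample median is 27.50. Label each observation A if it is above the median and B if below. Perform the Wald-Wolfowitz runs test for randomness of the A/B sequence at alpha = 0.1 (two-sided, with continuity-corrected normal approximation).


Step 1: Compute median = 27.50; label A = above, B = below.
Labels in order: AABAAABAABBBBB  (n_A = 7, n_B = 7)
Step 2: Count runs R = 6.
Step 3: Under H0 (random ordering), E[R] = 2*n_A*n_B/(n_A+n_B) + 1 = 2*7*7/14 + 1 = 8.0000.
        Var[R] = 2*n_A*n_B*(2*n_A*n_B - n_A - n_B) / ((n_A+n_B)^2 * (n_A+n_B-1)) = 8232/2548 = 3.2308.
        SD[R] = 1.7974.
Step 4: Continuity-corrected z = (R + 0.5 - E[R]) / SD[R] = (6 + 0.5 - 8.0000) / 1.7974 = -0.8345.
Step 5: Two-sided p-value via normal approximation = 2*(1 - Phi(|z|)) = 0.403986.
Step 6: alpha = 0.1. fail to reject H0.

R = 6, z = -0.8345, p = 0.403986, fail to reject H0.


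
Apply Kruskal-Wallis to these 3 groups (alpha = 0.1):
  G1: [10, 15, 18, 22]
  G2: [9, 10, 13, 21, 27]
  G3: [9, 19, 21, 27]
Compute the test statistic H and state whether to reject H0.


Step 1: Combine all N = 13 observations and assign midranks.
sorted (value, group, rank): (9,G2,1.5), (9,G3,1.5), (10,G1,3.5), (10,G2,3.5), (13,G2,5), (15,G1,6), (18,G1,7), (19,G3,8), (21,G2,9.5), (21,G3,9.5), (22,G1,11), (27,G2,12.5), (27,G3,12.5)
Step 2: Sum ranks within each group.
R_1 = 27.5 (n_1 = 4)
R_2 = 32 (n_2 = 5)
R_3 = 31.5 (n_3 = 4)
Step 3: H = 12/(N(N+1)) * sum(R_i^2/n_i) - 3(N+1)
     = 12/(13*14) * (27.5^2/4 + 32^2/5 + 31.5^2/4) - 3*14
     = 0.065934 * 641.925 - 42
     = 0.324725.
Step 4: Ties present; correction factor C = 1 - 24/(13^3 - 13) = 0.989011. Corrected H = 0.324725 / 0.989011 = 0.328333.
Step 5: Under H0, H ~ chi^2(2); p-value = 0.848601.
Step 6: alpha = 0.1. fail to reject H0.

H = 0.3283, df = 2, p = 0.848601, fail to reject H0.


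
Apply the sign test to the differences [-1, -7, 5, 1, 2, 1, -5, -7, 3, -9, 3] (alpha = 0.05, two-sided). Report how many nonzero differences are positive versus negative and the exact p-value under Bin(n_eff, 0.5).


Step 1: Discard zero differences. Original n = 11; n_eff = number of nonzero differences = 11.
Nonzero differences (with sign): -1, -7, +5, +1, +2, +1, -5, -7, +3, -9, +3
Step 2: Count signs: positive = 6, negative = 5.
Step 3: Under H0: P(positive) = 0.5, so the number of positives S ~ Bin(11, 0.5).
Step 4: Two-sided exact p-value = sum of Bin(11,0.5) probabilities at or below the observed probability = 1.000000.
Step 5: alpha = 0.05. fail to reject H0.

n_eff = 11, pos = 6, neg = 5, p = 1.000000, fail to reject H0.


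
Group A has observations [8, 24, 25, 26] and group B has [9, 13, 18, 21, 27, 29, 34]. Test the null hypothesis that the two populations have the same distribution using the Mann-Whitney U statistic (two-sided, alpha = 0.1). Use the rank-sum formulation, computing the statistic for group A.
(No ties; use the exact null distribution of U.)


Step 1: Combine and sort all 11 observations; assign midranks.
sorted (value, group): (8,X), (9,Y), (13,Y), (18,Y), (21,Y), (24,X), (25,X), (26,X), (27,Y), (29,Y), (34,Y)
ranks: 8->1, 9->2, 13->3, 18->4, 21->5, 24->6, 25->7, 26->8, 27->9, 29->10, 34->11
Step 2: Rank sum for X: R1 = 1 + 6 + 7 + 8 = 22.
Step 3: U_X = R1 - n1(n1+1)/2 = 22 - 4*5/2 = 22 - 10 = 12.
       U_Y = n1*n2 - U_X = 28 - 12 = 16.
Step 4: No ties, so the exact null distribution of U (based on enumerating the C(11,4) = 330 equally likely rank assignments) gives the two-sided p-value.
Step 5: p-value = 0.787879; compare to alpha = 0.1. fail to reject H0.

U_X = 12, p = 0.787879, fail to reject H0 at alpha = 0.1.


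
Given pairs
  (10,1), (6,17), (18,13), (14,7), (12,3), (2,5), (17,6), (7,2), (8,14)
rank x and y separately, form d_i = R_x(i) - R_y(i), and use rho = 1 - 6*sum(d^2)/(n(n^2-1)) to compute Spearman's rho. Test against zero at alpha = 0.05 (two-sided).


Step 1: Rank x and y separately (midranks; no ties here).
rank(x): 10->5, 6->2, 18->9, 14->7, 12->6, 2->1, 17->8, 7->3, 8->4
rank(y): 1->1, 17->9, 13->7, 7->6, 3->3, 5->4, 6->5, 2->2, 14->8
Step 2: d_i = R_x(i) - R_y(i); compute d_i^2.
  (5-1)^2=16, (2-9)^2=49, (9-7)^2=4, (7-6)^2=1, (6-3)^2=9, (1-4)^2=9, (8-5)^2=9, (3-2)^2=1, (4-8)^2=16
sum(d^2) = 114.
Step 3: rho = 1 - 6*114 / (9*(9^2 - 1)) = 1 - 684/720 = 0.050000.
Step 4: Under H0, t = rho * sqrt((n-2)/(1-rho^2)) = 0.1325 ~ t(7).
Step 5: Two-sided p-value from the t-distribution with 7 df = 0.898353.
Step 6: alpha = 0.05. fail to reject H0.

rho = 0.0500, p = 0.898353, fail to reject H0 at alpha = 0.05.


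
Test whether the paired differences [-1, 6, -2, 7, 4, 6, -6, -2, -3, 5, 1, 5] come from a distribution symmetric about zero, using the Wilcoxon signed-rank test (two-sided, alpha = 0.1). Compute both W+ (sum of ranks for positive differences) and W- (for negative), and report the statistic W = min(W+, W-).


Step 1: Drop any zero differences (none here) and take |d_i|.
|d| = [1, 6, 2, 7, 4, 6, 6, 2, 3, 5, 1, 5]
Step 2: Midrank |d_i| (ties get averaged ranks).
ranks: |1|->1.5, |6|->10, |2|->3.5, |7|->12, |4|->6, |6|->10, |6|->10, |2|->3.5, |3|->5, |5|->7.5, |1|->1.5, |5|->7.5
Step 3: Attach original signs; sum ranks with positive sign and with negative sign.
W+ = 10 + 12 + 6 + 10 + 7.5 + 1.5 + 7.5 = 54.5
W- = 1.5 + 3.5 + 10 + 3.5 + 5 = 23.5
(Check: W+ + W- = 78 should equal n(n+1)/2 = 78.)
Step 4: Test statistic W = min(W+, W-) = 23.5.
Step 5: Ties in |d|, so use the tie-corrected normal approximation.
        E[W] = n(n+1)/4 = 12*13/4 = 39.
        Tie groups: |d|=1 (t=2), |d|=2 (t=2), |d|=5 (t=2), |d|=6 (t=3); sum(t^3 - t) = 42.
        Var[W] = n(n+1)(2n+1)/24 - sum(t^3-t)/48 = 3900/24 - 42/48 = 161.625.
        z = (W - E[W]) / sqrt(Var[W]) = (23.5 - 39) / 12.7132 = -1.2192.
        Two-sided p = 2*Phi(z) = 0.222766.
Step 6: alpha = 0.1. fail to reject H0.

W+ = 54.5, W- = 23.5, W = min = 23.5, p = 0.222766, fail to reject H0.


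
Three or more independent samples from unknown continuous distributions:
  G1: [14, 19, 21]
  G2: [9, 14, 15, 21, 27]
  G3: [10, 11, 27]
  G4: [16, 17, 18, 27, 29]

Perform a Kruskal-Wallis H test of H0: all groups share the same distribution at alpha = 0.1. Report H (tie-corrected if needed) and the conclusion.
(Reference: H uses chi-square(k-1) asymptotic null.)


Step 1: Combine all N = 16 observations and assign midranks.
sorted (value, group, rank): (9,G2,1), (10,G3,2), (11,G3,3), (14,G1,4.5), (14,G2,4.5), (15,G2,6), (16,G4,7), (17,G4,8), (18,G4,9), (19,G1,10), (21,G1,11.5), (21,G2,11.5), (27,G2,14), (27,G3,14), (27,G4,14), (29,G4,16)
Step 2: Sum ranks within each group.
R_1 = 26 (n_1 = 3)
R_2 = 37 (n_2 = 5)
R_3 = 19 (n_3 = 3)
R_4 = 54 (n_4 = 5)
Step 3: H = 12/(N(N+1)) * sum(R_i^2/n_i) - 3(N+1)
     = 12/(16*17) * (26^2/3 + 37^2/5 + 19^2/3 + 54^2/5) - 3*17
     = 0.044118 * 1202.67 - 51
     = 2.058824.
Step 4: Ties present; correction factor C = 1 - 36/(16^3 - 16) = 0.991176. Corrected H = 2.058824 / 0.991176 = 2.077151.
Step 5: Under H0, H ~ chi^2(3); p-value = 0.556549.
Step 6: alpha = 0.1. fail to reject H0.

H = 2.0772, df = 3, p = 0.556549, fail to reject H0.


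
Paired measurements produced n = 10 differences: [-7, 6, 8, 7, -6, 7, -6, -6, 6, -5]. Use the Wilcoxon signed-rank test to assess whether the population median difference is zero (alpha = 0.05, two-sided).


Step 1: Drop any zero differences (none here) and take |d_i|.
|d| = [7, 6, 8, 7, 6, 7, 6, 6, 6, 5]
Step 2: Midrank |d_i| (ties get averaged ranks).
ranks: |7|->8, |6|->4, |8|->10, |7|->8, |6|->4, |7|->8, |6|->4, |6|->4, |6|->4, |5|->1
Step 3: Attach original signs; sum ranks with positive sign and with negative sign.
W+ = 4 + 10 + 8 + 8 + 4 = 34
W- = 8 + 4 + 4 + 4 + 1 = 21
(Check: W+ + W- = 55 should equal n(n+1)/2 = 55.)
Step 4: Test statistic W = min(W+, W-) = 21.
Step 5: Ties in |d|, so use the tie-corrected normal approximation.
        E[W] = n(n+1)/4 = 10*11/4 = 27.5.
        Tie groups: |d|=6 (t=5), |d|=7 (t=3); sum(t^3 - t) = 144.
        Var[W] = n(n+1)(2n+1)/24 - sum(t^3-t)/48 = 2310/24 - 144/48 = 93.25.
        z = (W - E[W]) / sqrt(Var[W]) = (21 - 27.5) / 9.6566 = -0.6731.
        Two-sided p = 2*Phi(z) = 0.500874.
Step 6: alpha = 0.05. fail to reject H0.

W+ = 34, W- = 21, W = min = 21, p = 0.500874, fail to reject H0.


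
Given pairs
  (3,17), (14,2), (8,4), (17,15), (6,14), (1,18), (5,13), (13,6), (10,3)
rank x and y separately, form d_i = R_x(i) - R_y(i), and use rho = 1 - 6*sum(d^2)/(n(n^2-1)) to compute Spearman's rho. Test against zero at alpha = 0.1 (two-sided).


Step 1: Rank x and y separately (midranks; no ties here).
rank(x): 3->2, 14->8, 8->5, 17->9, 6->4, 1->1, 5->3, 13->7, 10->6
rank(y): 17->8, 2->1, 4->3, 15->7, 14->6, 18->9, 13->5, 6->4, 3->2
Step 2: d_i = R_x(i) - R_y(i); compute d_i^2.
  (2-8)^2=36, (8-1)^2=49, (5-3)^2=4, (9-7)^2=4, (4-6)^2=4, (1-9)^2=64, (3-5)^2=4, (7-4)^2=9, (6-2)^2=16
sum(d^2) = 190.
Step 3: rho = 1 - 6*190 / (9*(9^2 - 1)) = 1 - 1140/720 = -0.583333.
Step 4: Under H0, t = rho * sqrt((n-2)/(1-rho^2)) = -1.9001 ~ t(7).
Step 5: Two-sided p-value from the t-distribution with 7 df = 0.099186.
Step 6: alpha = 0.1. reject H0.

rho = -0.5833, p = 0.099186, reject H0 at alpha = 0.1.


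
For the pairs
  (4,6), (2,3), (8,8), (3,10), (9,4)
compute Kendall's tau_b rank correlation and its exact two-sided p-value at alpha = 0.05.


Step 1: Enumerate the 10 unordered pairs (i,j) with i<j and classify each by sign(x_j-x_i) * sign(y_j-y_i).
  (1,2):dx=-2,dy=-3->C; (1,3):dx=+4,dy=+2->C; (1,4):dx=-1,dy=+4->D; (1,5):dx=+5,dy=-2->D
  (2,3):dx=+6,dy=+5->C; (2,4):dx=+1,dy=+7->C; (2,5):dx=+7,dy=+1->C; (3,4):dx=-5,dy=+2->D
  (3,5):dx=+1,dy=-4->D; (4,5):dx=+6,dy=-6->D
Step 2: C = 5, D = 5, total pairs = 10.
Step 3: tau = (C - D)/(n(n-1)/2) = (5 - 5)/10 = 0.000000.
Step 4: Exact two-sided p-value (enumerate n! = 120 permutations of y under H0): p = 1.000000.
Step 5: alpha = 0.05. fail to reject H0.

tau_b = 0.0000 (C=5, D=5), p = 1.000000, fail to reject H0.


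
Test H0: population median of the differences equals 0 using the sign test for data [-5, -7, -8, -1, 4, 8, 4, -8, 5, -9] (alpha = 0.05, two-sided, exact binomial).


Step 1: Discard zero differences. Original n = 10; n_eff = number of nonzero differences = 10.
Nonzero differences (with sign): -5, -7, -8, -1, +4, +8, +4, -8, +5, -9
Step 2: Count signs: positive = 4, negative = 6.
Step 3: Under H0: P(positive) = 0.5, so the number of positives S ~ Bin(10, 0.5).
Step 4: Two-sided exact p-value = sum of Bin(10,0.5) probabilities at or below the observed probability = 0.753906.
Step 5: alpha = 0.05. fail to reject H0.

n_eff = 10, pos = 4, neg = 6, p = 0.753906, fail to reject H0.


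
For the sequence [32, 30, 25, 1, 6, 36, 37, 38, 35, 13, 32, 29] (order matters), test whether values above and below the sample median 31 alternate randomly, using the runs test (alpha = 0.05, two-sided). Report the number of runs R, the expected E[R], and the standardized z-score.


Step 1: Compute median = 31; label A = above, B = below.
Labels in order: ABBBBAAAABAB  (n_A = 6, n_B = 6)
Step 2: Count runs R = 6.
Step 3: Under H0 (random ordering), E[R] = 2*n_A*n_B/(n_A+n_B) + 1 = 2*6*6/12 + 1 = 7.0000.
        Var[R] = 2*n_A*n_B*(2*n_A*n_B - n_A - n_B) / ((n_A+n_B)^2 * (n_A+n_B-1)) = 4320/1584 = 2.7273.
        SD[R] = 1.6514.
Step 4: Continuity-corrected z = (R + 0.5 - E[R]) / SD[R] = (6 + 0.5 - 7.0000) / 1.6514 = -0.3028.
Step 5: Two-sided p-value via normal approximation = 2*(1 - Phi(|z|)) = 0.762069.
Step 6: alpha = 0.05. fail to reject H0.

R = 6, z = -0.3028, p = 0.762069, fail to reject H0.


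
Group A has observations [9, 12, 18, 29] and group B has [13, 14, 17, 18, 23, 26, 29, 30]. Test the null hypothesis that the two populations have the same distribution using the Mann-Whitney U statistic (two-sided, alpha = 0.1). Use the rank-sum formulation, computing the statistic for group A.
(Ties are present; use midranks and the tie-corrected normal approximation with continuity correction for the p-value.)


Step 1: Combine and sort all 12 observations; assign midranks.
sorted (value, group): (9,X), (12,X), (13,Y), (14,Y), (17,Y), (18,X), (18,Y), (23,Y), (26,Y), (29,X), (29,Y), (30,Y)
ranks: 9->1, 12->2, 13->3, 14->4, 17->5, 18->6.5, 18->6.5, 23->8, 26->9, 29->10.5, 29->10.5, 30->12
Step 2: Rank sum for X: R1 = 1 + 2 + 6.5 + 10.5 = 20.
Step 3: U_X = R1 - n1(n1+1)/2 = 20 - 4*5/2 = 20 - 10 = 10.
       U_Y = n1*n2 - U_X = 32 - 10 = 22.
Step 4: Ties are present, so use the tie-corrected normal approximation (with continuity correction) for the p-value.
Step 5: p-value = 0.348547; compare to alpha = 0.1. fail to reject H0.

U_X = 10, p = 0.348547, fail to reject H0 at alpha = 0.1.


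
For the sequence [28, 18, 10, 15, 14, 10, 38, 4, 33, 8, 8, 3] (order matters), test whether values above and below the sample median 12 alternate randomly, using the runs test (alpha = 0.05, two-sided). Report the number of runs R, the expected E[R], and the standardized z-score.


Step 1: Compute median = 12; label A = above, B = below.
Labels in order: AABAABABABBB  (n_A = 6, n_B = 6)
Step 2: Count runs R = 8.
Step 3: Under H0 (random ordering), E[R] = 2*n_A*n_B/(n_A+n_B) + 1 = 2*6*6/12 + 1 = 7.0000.
        Var[R] = 2*n_A*n_B*(2*n_A*n_B - n_A - n_B) / ((n_A+n_B)^2 * (n_A+n_B-1)) = 4320/1584 = 2.7273.
        SD[R] = 1.6514.
Step 4: Continuity-corrected z = (R - 0.5 - E[R]) / SD[R] = (8 - 0.5 - 7.0000) / 1.6514 = 0.3028.
Step 5: Two-sided p-value via normal approximation = 2*(1 - Phi(|z|)) = 0.762069.
Step 6: alpha = 0.05. fail to reject H0.

R = 8, z = 0.3028, p = 0.762069, fail to reject H0.


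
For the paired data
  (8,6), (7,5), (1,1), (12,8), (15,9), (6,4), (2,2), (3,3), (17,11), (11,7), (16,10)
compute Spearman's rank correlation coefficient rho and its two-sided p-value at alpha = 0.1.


Step 1: Rank x and y separately (midranks; no ties here).
rank(x): 8->6, 7->5, 1->1, 12->8, 15->9, 6->4, 2->2, 3->3, 17->11, 11->7, 16->10
rank(y): 6->6, 5->5, 1->1, 8->8, 9->9, 4->4, 2->2, 3->3, 11->11, 7->7, 10->10
Step 2: d_i = R_x(i) - R_y(i); compute d_i^2.
  (6-6)^2=0, (5-5)^2=0, (1-1)^2=0, (8-8)^2=0, (9-9)^2=0, (4-4)^2=0, (2-2)^2=0, (3-3)^2=0, (11-11)^2=0, (7-7)^2=0, (10-10)^2=0
sum(d^2) = 0.
Step 3: rho = 1 - 6*0 / (11*(11^2 - 1)) = 1 - 0/1320 = 1.000000.
Step 5: Two-sided p-value from the t-distribution with 9 df = 0.000000.
Step 6: alpha = 0.1. reject H0.

rho = 1.0000, p = 0.000000, reject H0 at alpha = 0.1.
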